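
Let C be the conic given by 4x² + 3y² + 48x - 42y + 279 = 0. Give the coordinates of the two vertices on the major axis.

Rearranging, 4(x² + 12x) + 3(y² - 14y) = -279.
Complete the square in x and y: 4(x + 6)² + 3(y - 7)² = -279 + 144 + 147 = 12
Divide through by 12 to get (x + 6)²/3 + (y - 7)²/4 = 1.
Ellipse, center (-6, 7), major axis vertical; a² = 4, b² = 3.
a = 2. Vertices at (h, k ± a).

(-6, 5) and (-6, 9)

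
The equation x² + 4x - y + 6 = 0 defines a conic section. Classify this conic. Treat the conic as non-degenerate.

parabola

No xy term. Coefficients of x² and y² are A = 1, C = 0.
Exactly one squared variable ⇒ parabola.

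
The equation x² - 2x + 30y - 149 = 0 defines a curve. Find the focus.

(1, -5/2)

Only x is squared. Complete the square in x: (x - 1)² = -30(y - 5).
Vertex (1, 5); 4p = -30 so p = -15/2. Opens down.
Focus is p units from the vertex along the axis: (h, k + p).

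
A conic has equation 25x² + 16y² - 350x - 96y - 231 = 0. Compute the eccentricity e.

e = 3/5

25(x² - 14x) + 16(y² - 6y) = 231
Completing the square gives 25(x - 7)² + 16(y - 3)² = 231 + 1225 + 144 = 1600.
Divide by 1600: (x - 7)²/64 + (y - 3)²/100 = 1
Ellipse, center (7, 3), major axis vertical; a² = 100, b² = 64.
c² = a² - b² = 36, so c = 6.
e = c/a = 6/10 = 3/5.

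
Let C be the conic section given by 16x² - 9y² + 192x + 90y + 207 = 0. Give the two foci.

(-11, 5) and (-1, 5)

Group: 16(x² + 12x) -9(y² - 10y) = -207
Complete the square in x and y: 16(x + 6)² -9(y - 5)² = -207 + 576 - 225 = 144
Dividing both sides by 144: (x + 6)²/9 - (y - 5)²/16 = 1
Hyperbola, center (-6, 5), transverse axis horizontal; a² = 9, b² = 16.
c² = a² + b² = 9 + 16 = 25, so c = 5.
Foci lie on the horizontal axis through the center: (h ± c, k).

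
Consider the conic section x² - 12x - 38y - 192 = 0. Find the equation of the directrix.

y = -31/2

Only x is squared. Complete the square in x: (x - 6)² = 38(y + 6).
Vertex (6, -6); 4p = 38 so p = 19/2. Opens up.
Directrix is the horizontal line y = k − p = -6 − (19/2) = -31/2.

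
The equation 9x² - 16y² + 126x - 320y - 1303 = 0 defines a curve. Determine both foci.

(-12, -10) and (-2, -10)

Group the x- and y-terms: 9(x² + 14x) -16(y² + 20y) = 1303
Complete the square in x and y: 9(x + 7)² -16(y + 10)² = 1303 + 441 - 1600 = 144
Divide by 144: (x + 7)²/16 - (y + 10)²/9 = 1
Hyperbola, center (-7, -10), transverse axis horizontal; a² = 16, b² = 9.
c² = a² + b² = 16 + 9 = 25, so c = 5.
Foci lie on the horizontal axis through the center: (h ± c, k).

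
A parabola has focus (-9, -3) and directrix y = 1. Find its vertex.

The vertex is the midpoint between the focus and the directrix along the axis of symmetry.
Axis is vertical (directrix is horizontal). Vertex y-coordinate = (-3 + 1)/2 = -1; x-coordinate = -9.

(-9, -1)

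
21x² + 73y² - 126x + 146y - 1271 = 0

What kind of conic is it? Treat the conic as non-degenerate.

No xy term. Coefficients of x² and y² are A = 21, C = 73.
A and C have the same sign but A ≠ C ⇒ ellipse.

ellipse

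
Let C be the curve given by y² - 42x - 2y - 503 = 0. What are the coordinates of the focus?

Only y is squared. Complete the square in y: (y - 1)² = 42(x + 12).
Vertex (-12, 1); 4p = 42 so p = 21/2. Opens right.
Focus is p units from the vertex along the axis: (h + p, k).

(-3/2, 1)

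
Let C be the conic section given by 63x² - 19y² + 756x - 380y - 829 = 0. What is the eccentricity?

e = √1558/19

63(x² + 12x) -19(y² + 20y) = 829
63(x + 6)² -19(y + 10)² = 829 + 2268 - 1900 = 1197
Divide through by 1197 to get (x + 6)²/19 - (y + 10)²/63 = 1.
Hyperbola, center (-6, -10), transverse axis horizontal; a² = 19, b² = 63.
c² = a² + b² = 82, so c = √82.
e = c/a = √82/√19 = √1558/19.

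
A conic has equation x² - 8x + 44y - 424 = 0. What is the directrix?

y = 21

Only x is squared. Complete the square in x: (x - 4)² = -44(y - 10).
Vertex (4, 10); 4p = -44 so p = -11. Opens down.
Directrix is the horizontal line y = k − p = 10 − (-11) = 21.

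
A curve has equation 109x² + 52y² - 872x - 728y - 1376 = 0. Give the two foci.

Collect terms: 109(x² - 8x) + 52(y² - 14y) = 1376
Complete the square: 109(x - 4)² + 52(y - 7)² = 1376 + 1744 + 2548 = 5668
Divide through by 5668 to get (x - 4)²/52 + (y - 7)²/109 = 1.
Ellipse, center (4, 7), major axis vertical; a² = 109, b² = 52.
c² = a² - b² = 109 - 52 = 57, so c = √57.
Foci lie on the vertical axis through the center: (h, k ± c).

(4, 7 - √57) and (4, 7 + √57)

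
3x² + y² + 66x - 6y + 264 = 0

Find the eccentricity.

Group: 3(x² + 22x) + (y² - 6y) = -264
Complete the square in x and y: 3(x + 11)² + (y - 3)² = -264 + 363 + 9 = 108
Dividing both sides by 108: (x + 11)²/36 + (y - 3)²/108 = 1
Ellipse, center (-11, 3), major axis vertical; a² = 108, b² = 36.
c² = a² - b² = 72, so c = 6√2.
e = c/a = 6√2/6√3 = √6/3.

e = √6/3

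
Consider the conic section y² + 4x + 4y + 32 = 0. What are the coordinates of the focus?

Only y is squared. Complete the square in y: (y + 2)² = -4(x + 7).
Vertex (-7, -2); 4p = -4 so p = -1. Opens left.
Focus is p units from the vertex along the axis: (h + p, k).

(-8, -2)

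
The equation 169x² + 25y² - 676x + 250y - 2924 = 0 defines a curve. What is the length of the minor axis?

Collect terms: 169(x² - 4x) + 25(y² + 10y) = 2924
Completing the square gives 169(x - 2)² + 25(y + 5)² = 2924 + 676 + 625 = 4225.
Divide by 4225: (x - 2)²/25 + (y + 5)²/169 = 1
Ellipse, center (2, -5), major axis vertical; a² = 169, b² = 25.
b² = 25 so b = 5; the minor axis has length 2b = 10.

10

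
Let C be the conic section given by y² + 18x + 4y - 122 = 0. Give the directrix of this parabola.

x = 23/2

Only y is squared. Complete the square in y: (y + 2)² = -18(x - 7).
Vertex (7, -2); 4p = -18 so p = -9/2. Opens left.
Directrix is the vertical line x = h − p = 7 − (-9/2) = 23/2.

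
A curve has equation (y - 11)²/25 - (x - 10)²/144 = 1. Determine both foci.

Center (10, 11). The positive term is the y-term, so the transverse axis is vertical; a² = 25, b² = 144.
c² = a² + b² = 25 + 144 = 169, so c = 13.
Foci lie on the vertical axis through the center: (h, k ± c).

(10, -2) and (10, 24)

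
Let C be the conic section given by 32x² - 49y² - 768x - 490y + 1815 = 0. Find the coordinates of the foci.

32(x² - 24x) -49(y² + 10y) = -1815
Completing the square gives 32(x - 12)² -49(y + 5)² = -1815 + 4608 - 1225 = 1568.
Divide through by 1568 to get (x - 12)²/49 - (y + 5)²/32 = 1.
Hyperbola, center (12, -5), transverse axis horizontal; a² = 49, b² = 32.
c² = a² + b² = 49 + 32 = 81, so c = 9.
Foci lie on the horizontal axis through the center: (h ± c, k).

(3, -5) and (21, -5)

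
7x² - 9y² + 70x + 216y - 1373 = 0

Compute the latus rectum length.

Collect terms: 7(x² + 10x) -9(y² - 24y) = 1373
Complete the square: 7(x + 5)² -9(y - 12)² = 1373 + 175 - 1296 = 252
Divide through by 252 to get (x + 5)²/36 - (y - 12)²/28 = 1.
Hyperbola, center (-5, 12), transverse axis horizontal; a² = 36, b² = 28.
Latus rectum length = 2b²/a = 2·28/6 = 28/3.

28/3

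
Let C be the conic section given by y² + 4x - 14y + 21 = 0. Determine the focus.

Only y is squared. Complete the square in y: (y - 7)² = -4(x - 7).
Vertex (7, 7); 4p = -4 so p = -1. Opens left.
Focus is p units from the vertex along the axis: (h + p, k).

(6, 7)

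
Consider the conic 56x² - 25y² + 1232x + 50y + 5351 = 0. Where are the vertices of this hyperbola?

Group the x- and y-terms: 56(x² + 22x) -25(y² - 2y) = -5351
Completing the square gives 56(x + 11)² -25(y - 1)² = -5351 + 6776 - 25 = 1400.
Divide through by 1400 to get (x + 11)²/25 - (y - 1)²/56 = 1.
Hyperbola, center (-11, 1), transverse axis horizontal; a² = 25, b² = 56.
a = 5. Vertices at (h ± a, k).

(-16, 1) and (-6, 1)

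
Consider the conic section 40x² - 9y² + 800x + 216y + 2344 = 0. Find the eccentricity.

e = 7/3

Rearranging, 40(x² + 20x) -9(y² - 24y) = -2344.
Complete the square: 40(x + 10)² -9(y - 12)² = -2344 + 4000 - 1296 = 360
Dividing both sides by 360: (x + 10)²/9 - (y - 12)²/40 = 1
Hyperbola, center (-10, 12), transverse axis horizontal; a² = 9, b² = 40.
c² = a² + b² = 49, so c = 7.
e = c/a = 7/3.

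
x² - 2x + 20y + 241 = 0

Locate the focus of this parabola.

Only x is squared. Complete the square in x: (x - 1)² = -20(y + 12).
Vertex (1, -12); 4p = -20 so p = -5. Opens down.
Focus is p units from the vertex along the axis: (h, k + p).

(1, -17)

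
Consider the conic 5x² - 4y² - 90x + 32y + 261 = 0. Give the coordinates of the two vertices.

Group the x- and y-terms: 5(x² - 18x) -4(y² - 8y) = -261
Complete the square: 5(x - 9)² -4(y - 4)² = -261 + 405 - 64 = 80
Divide by 80: (x - 9)²/16 - (y - 4)²/20 = 1
Hyperbola, center (9, 4), transverse axis horizontal; a² = 16, b² = 20.
a = 4. Vertices at (h ± a, k).

(5, 4) and (13, 4)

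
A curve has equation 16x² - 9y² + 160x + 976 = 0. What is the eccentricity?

Group: 16(x² + 10x) -9y² = -976
Complete the square in x and y: 16(x + 5)² -9y² = -976 + 400 + 0 = -576
Divide by -576: y²/64 - (x + 5)²/36 = 1
Hyperbola, center (-5, 0), transverse axis vertical; a² = 64, b² = 36.
c² = a² + b² = 100, so c = 10.
e = c/a = 10/8 = 5/4.

e = 5/4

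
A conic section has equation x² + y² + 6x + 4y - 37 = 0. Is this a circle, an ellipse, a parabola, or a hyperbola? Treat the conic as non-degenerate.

No xy term. Coefficients of x² and y² are A = 1, C = 1.
A = C (same sign) ⇒ circle.

circle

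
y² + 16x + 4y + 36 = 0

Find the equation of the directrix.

Only y is squared. Complete the square in y: (y + 2)² = -16(x + 2).
Vertex (-2, -2); 4p = -16 so p = -4. Opens left.
Directrix is the vertical line x = h − p = -2 − (-4) = 2.

x = 2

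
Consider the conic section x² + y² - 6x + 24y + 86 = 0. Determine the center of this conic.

Group: (x² - 6x) + (y² + 24y) = -86
Complete the square: (x - 3)² + (y + 12)² = -86 + 9 + 144 = 67
So (x - 3)² + (y + 12)² = 67.
Circle centered at (3, -12) with r² = 67.

(3, -12)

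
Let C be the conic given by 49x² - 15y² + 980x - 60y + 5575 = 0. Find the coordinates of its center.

(-10, -2)

Group the x- and y-terms: 49(x² + 20x) -15(y² + 4y) = -5575
Completing the square gives 49(x + 10)² -15(y + 2)² = -5575 + 4900 - 60 = -735.
Dividing both sides by -735: (y + 2)²/49 - (x + 10)²/15 = 1
Hyperbola with center (-10, -2).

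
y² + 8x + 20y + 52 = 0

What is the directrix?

x = 8

Only y is squared. Complete the square in y: (y + 10)² = -8(x - 6).
Vertex (6, -10); 4p = -8 so p = -2. Opens left.
Directrix is the vertical line x = h − p = 6 − (-2) = 8.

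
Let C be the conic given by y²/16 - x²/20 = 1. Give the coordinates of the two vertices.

(0, -4) and (0, 4)

Center (0, 0). The positive term is the y-term, so the transverse axis is vertical; a² = 16, b² = 20.
a = 4. Vertices at (h, k ± a).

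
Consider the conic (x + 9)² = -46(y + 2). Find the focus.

Vertex (-9, -2); 4p = -46 so p = -23/2. Opens down.
Focus is p units from the vertex along the axis: (h, k + p).

(-9, -27/2)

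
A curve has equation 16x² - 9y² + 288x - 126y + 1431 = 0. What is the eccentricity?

Rearranging, 16(x² + 18x) -9(y² + 14y) = -1431.
Completing the square gives 16(x + 9)² -9(y + 7)² = -1431 + 1296 - 441 = -576.
Divide through by -576 to get (y + 7)²/64 - (x + 9)²/36 = 1.
Hyperbola, center (-9, -7), transverse axis vertical; a² = 64, b² = 36.
c² = a² + b² = 100, so c = 10.
e = c/a = 10/8 = 5/4.

e = 5/4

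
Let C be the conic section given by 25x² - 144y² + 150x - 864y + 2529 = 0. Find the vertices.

Rearranging, 25(x² + 6x) -144(y² + 6y) = -2529.
Completing the square gives 25(x + 3)² -144(y + 3)² = -2529 + 225 - 1296 = -3600.
Divide by -3600: (y + 3)²/25 - (x + 3)²/144 = 1
Hyperbola, center (-3, -3), transverse axis vertical; a² = 25, b² = 144.
a = 5. Vertices at (h, k ± a).

(-3, -8) and (-3, 2)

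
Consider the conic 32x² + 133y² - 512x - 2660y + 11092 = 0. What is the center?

Rearranging, 32(x² - 16x) + 133(y² - 20y) = -11092.
Completing the square gives 32(x - 8)² + 133(y - 10)² = -11092 + 2048 + 13300 = 4256.
Divide through by 4256 to get (x - 8)²/133 + (y - 10)²/32 = 1.
Ellipse with center (8, 10).

(8, 10)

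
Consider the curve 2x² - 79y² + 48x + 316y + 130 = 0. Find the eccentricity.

Rearranging, 2(x² + 24x) -79(y² - 4y) = -130.
Complete the square: 2(x + 12)² -79(y - 2)² = -130 + 288 - 316 = -158
Divide through by -158 to get (y - 2)²/2 - (x + 12)²/79 = 1.
Hyperbola, center (-12, 2), transverse axis vertical; a² = 2, b² = 79.
c² = a² + b² = 81, so c = 9.
e = c/a = 9/√2 = 9√2/2.

e = 9√2/2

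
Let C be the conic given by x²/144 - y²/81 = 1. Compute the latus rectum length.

Center (0, 0). The positive term is the x-term, so the transverse axis is horizontal; a² = 144, b² = 81.
Latus rectum length = 2b²/a = 2·81/12 = 27/2.

27/2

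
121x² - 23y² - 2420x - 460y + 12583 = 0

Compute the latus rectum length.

46/11

Collect terms: 121(x² - 20x) -23(y² + 20y) = -12583
Complete the square: 121(x - 10)² -23(y + 10)² = -12583 + 12100 - 2300 = -2783
Divide through by -2783 to get (y + 10)²/121 - (x - 10)²/23 = 1.
Hyperbola, center (10, -10), transverse axis vertical; a² = 121, b² = 23.
Latus rectum length = 2b²/a = 2·23/11 = 46/11.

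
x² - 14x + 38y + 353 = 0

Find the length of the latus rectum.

Only x is squared. Complete the square in x: (x - 7)² = -38(y + 8).
Vertex (7, -8); 4p = -38 so p = -19/2. Opens down.
Latus rectum length = |4p| = 38.

38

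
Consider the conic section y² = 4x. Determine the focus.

(1, 0)

Vertex (0, 0); 4p = 4 so p = 1. Opens right.
Focus is p units from the vertex along the axis: (h + p, k).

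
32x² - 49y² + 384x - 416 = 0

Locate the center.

Rearranging, 32(x² + 12x) -49y² = 416.
32(x + 6)² -49y² = 416 + 1152 + 0 = 1568
Divide by 1568: (x + 6)²/49 - y²/32 = 1
Hyperbola with center (-6, 0).

(-6, 0)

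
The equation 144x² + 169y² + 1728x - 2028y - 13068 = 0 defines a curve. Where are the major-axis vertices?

(-19, 6) and (7, 6)

Group the x- and y-terms: 144(x² + 12x) + 169(y² - 12y) = 13068
Complete the square: 144(x + 6)² + 169(y - 6)² = 13068 + 5184 + 6084 = 24336
Divide by 24336: (x + 6)²/169 + (y - 6)²/144 = 1
Ellipse, center (-6, 6), major axis horizontal; a² = 169, b² = 144.
a = 13. Vertices at (h ± a, k).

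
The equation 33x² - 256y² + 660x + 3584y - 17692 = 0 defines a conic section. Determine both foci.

(-27, 7) and (7, 7)

Group: 33(x² + 20x) -256(y² - 14y) = 17692
Completing the square gives 33(x + 10)² -256(y - 7)² = 17692 + 3300 - 12544 = 8448.
Dividing both sides by 8448: (x + 10)²/256 - (y - 7)²/33 = 1
Hyperbola, center (-10, 7), transverse axis horizontal; a² = 256, b² = 33.
c² = a² + b² = 256 + 33 = 289, so c = 17.
Foci lie on the horizontal axis through the center: (h ± c, k).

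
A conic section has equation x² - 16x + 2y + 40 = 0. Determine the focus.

(8, 23/2)

Only x is squared. Complete the square in x: (x - 8)² = -2(y - 12).
Vertex (8, 12); 4p = -2 so p = -1/2. Opens down.
Focus is p units from the vertex along the axis: (h, k + p).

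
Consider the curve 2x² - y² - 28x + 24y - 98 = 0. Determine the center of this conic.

Group the x- and y-terms: 2(x² - 14x) -(y² - 24y) = 98
Complete the square in x and y: 2(x - 7)² -(y - 12)² = 98 + 98 - 144 = 52
Divide through by 52 to get (x - 7)²/26 - (y - 12)²/52 = 1.
Hyperbola with center (7, 12).

(7, 12)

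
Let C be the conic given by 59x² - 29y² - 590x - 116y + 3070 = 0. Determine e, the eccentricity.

Group: 59(x² - 10x) -29(y² + 4y) = -3070
Completing the square gives 59(x - 5)² -29(y + 2)² = -3070 + 1475 - 116 = -1711.
Dividing both sides by -1711: (y + 2)²/59 - (x - 5)²/29 = 1
Hyperbola, center (5, -2), transverse axis vertical; a² = 59, b² = 29.
c² = a² + b² = 88, so c = 2√22.
e = c/a = 2√22/√59 = 2√1298/59.

e = 2√1298/59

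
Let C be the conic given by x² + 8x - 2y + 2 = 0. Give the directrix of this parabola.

Only x is squared. Complete the square in x: (x + 4)² = 2(y + 7).
Vertex (-4, -7); 4p = 2 so p = 1/2. Opens up.
Directrix is the horizontal line y = k − p = -7 − (1/2) = -15/2.

y = -15/2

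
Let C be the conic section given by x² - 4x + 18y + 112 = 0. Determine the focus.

(2, -21/2)

Only x is squared. Complete the square in x: (x - 2)² = -18(y + 6).
Vertex (2, -6); 4p = -18 so p = -9/2. Opens down.
Focus is p units from the vertex along the axis: (h, k + p).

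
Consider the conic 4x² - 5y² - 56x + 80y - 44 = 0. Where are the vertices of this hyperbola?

Group the x- and y-terms: 4(x² - 14x) -5(y² - 16y) = 44
Complete the square: 4(x - 7)² -5(y - 8)² = 44 + 196 - 320 = -80
Divide by -80: (y - 8)²/16 - (x - 7)²/20 = 1
Hyperbola, center (7, 8), transverse axis vertical; a² = 16, b² = 20.
a = 4. Vertices at (h, k ± a).

(7, 4) and (7, 12)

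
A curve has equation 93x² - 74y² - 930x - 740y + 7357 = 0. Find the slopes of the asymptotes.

√6882/74 and -√6882/74

Group the x- and y-terms: 93(x² - 10x) -74(y² + 10y) = -7357
Complete the square: 93(x - 5)² -74(y + 5)² = -7357 + 2325 - 1850 = -6882
Divide by -6882: (y + 5)²/93 - (x - 5)²/74 = 1
Hyperbola, center (5, -5), transverse axis vertical; a² = 93, b² = 74.
For a vertical hyperbola the asymptotes have slope ±a/b.
Here that is ±√93/√74 = ±√6882/74.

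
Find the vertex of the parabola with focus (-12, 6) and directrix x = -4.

(-8, 6)

The vertex is the midpoint between the focus and the directrix along the axis of symmetry.
Axis is horizontal (directrix is vertical). Vertex x-coordinate = (-12 + (-4))/2 = -8; y-coordinate = 6.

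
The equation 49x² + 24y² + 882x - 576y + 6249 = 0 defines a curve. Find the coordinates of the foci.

Rearranging, 49(x² + 18x) + 24(y² - 24y) = -6249.
Complete the square: 49(x + 9)² + 24(y - 12)² = -6249 + 3969 + 3456 = 1176
Divide by 1176: (x + 9)²/24 + (y - 12)²/49 = 1
Ellipse, center (-9, 12), major axis vertical; a² = 49, b² = 24.
c² = a² - b² = 49 - 24 = 25, so c = 5.
Foci lie on the vertical axis through the center: (h, k ± c).

(-9, 7) and (-9, 17)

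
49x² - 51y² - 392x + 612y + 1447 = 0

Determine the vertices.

(4, -1) and (4, 13)

49(x² - 8x) -51(y² - 12y) = -1447
Completing the square gives 49(x - 4)² -51(y - 6)² = -1447 + 784 - 1836 = -2499.
Divide by -2499: (y - 6)²/49 - (x - 4)²/51 = 1
Hyperbola, center (4, 6), transverse axis vertical; a² = 49, b² = 51.
a = 7. Vertices at (h, k ± a).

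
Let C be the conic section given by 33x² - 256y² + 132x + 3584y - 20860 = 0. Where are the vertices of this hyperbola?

(-18, 7) and (14, 7)

33(x² + 4x) -256(y² - 14y) = 20860
Completing the square gives 33(x + 2)² -256(y - 7)² = 20860 + 132 - 12544 = 8448.
Divide through by 8448 to get (x + 2)²/256 - (y - 7)²/33 = 1.
Hyperbola, center (-2, 7), transverse axis horizontal; a² = 256, b² = 33.
a = 16. Vertices at (h ± a, k).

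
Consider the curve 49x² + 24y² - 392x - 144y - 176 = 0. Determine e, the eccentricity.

e = 5/7

Group: 49(x² - 8x) + 24(y² - 6y) = 176
Complete the square in x and y: 49(x - 4)² + 24(y - 3)² = 176 + 784 + 216 = 1176
Divide through by 1176 to get (x - 4)²/24 + (y - 3)²/49 = 1.
Ellipse, center (4, 3), major axis vertical; a² = 49, b² = 24.
c² = a² - b² = 25, so c = 5.
e = c/a = 5/7.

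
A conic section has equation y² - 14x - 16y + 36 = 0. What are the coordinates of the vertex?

Only y is squared. Complete the square in y: (y - 8)² = 14(x + 2).
Vertex (-2, 8); 4p = 14 so p = 7/2. Opens right.

(-2, 8)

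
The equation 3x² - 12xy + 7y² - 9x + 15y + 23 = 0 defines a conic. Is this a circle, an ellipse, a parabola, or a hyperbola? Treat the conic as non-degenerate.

A = 3, B = -12, C = 7.
Discriminant B² − 4AC = (-12)² − 4·3·7 = 60.
B² − 4AC > 0 ⇒ hyperbola.

hyperbola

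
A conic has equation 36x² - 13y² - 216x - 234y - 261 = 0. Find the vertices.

Rearranging, 36(x² - 6x) -13(y² + 18y) = 261.
Complete the square: 36(x - 3)² -13(y + 9)² = 261 + 324 - 1053 = -468
Divide by -468: (y + 9)²/36 - (x - 3)²/13 = 1
Hyperbola, center (3, -9), transverse axis vertical; a² = 36, b² = 13.
a = 6. Vertices at (h, k ± a).

(3, -15) and (3, -3)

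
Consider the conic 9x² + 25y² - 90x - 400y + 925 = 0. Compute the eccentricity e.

e = 4/5

9(x² - 10x) + 25(y² - 16y) = -925
Complete the square: 9(x - 5)² + 25(y - 8)² = -925 + 225 + 1600 = 900
Divide through by 900 to get (x - 5)²/100 + (y - 8)²/36 = 1.
Ellipse, center (5, 8), major axis horizontal; a² = 100, b² = 36.
c² = a² - b² = 64, so c = 8.
e = c/a = 8/10 = 4/5.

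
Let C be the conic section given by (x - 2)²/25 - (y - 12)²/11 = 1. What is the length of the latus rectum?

Center (2, 12). The positive term is the x-term, so the transverse axis is horizontal; a² = 25, b² = 11.
Latus rectum length = 2b²/a = 2·11/5 = 22/5.

22/5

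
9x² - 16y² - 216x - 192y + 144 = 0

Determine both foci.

(2, -6) and (22, -6)

9(x² - 24x) -16(y² + 12y) = -144
9(x - 12)² -16(y + 6)² = -144 + 1296 - 576 = 576
Divide by 576: (x - 12)²/64 - (y + 6)²/36 = 1
Hyperbola, center (12, -6), transverse axis horizontal; a² = 64, b² = 36.
c² = a² + b² = 64 + 36 = 100, so c = 10.
Foci lie on the horizontal axis through the center: (h ± c, k).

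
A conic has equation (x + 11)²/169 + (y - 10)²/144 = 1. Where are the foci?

(-16, 10) and (-6, 10)

Center (-11, 10). The larger denominator 169 sits under the x-term, so the major axis is horizontal; a² = 169, b² = 144.
c² = a² - b² = 169 - 144 = 25, so c = 5.
Foci lie on the horizontal axis through the center: (h ± c, k).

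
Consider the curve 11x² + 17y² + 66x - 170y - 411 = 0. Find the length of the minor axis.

2√55

Collect terms: 11(x² + 6x) + 17(y² - 10y) = 411
Complete the square: 11(x + 3)² + 17(y - 5)² = 411 + 99 + 425 = 935
Divide through by 935 to get (x + 3)²/85 + (y - 5)²/55 = 1.
Ellipse, center (-3, 5), major axis horizontal; a² = 85, b² = 55.
b² = 55 so b = √55; the minor axis has length 2b = 2√55.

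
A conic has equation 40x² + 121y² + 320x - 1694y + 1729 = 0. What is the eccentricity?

e = 9/11

40(x² + 8x) + 121(y² - 14y) = -1729
40(x + 4)² + 121(y - 7)² = -1729 + 640 + 5929 = 4840
Divide by 4840: (x + 4)²/121 + (y - 7)²/40 = 1
Ellipse, center (-4, 7), major axis horizontal; a² = 121, b² = 40.
c² = a² - b² = 81, so c = 9.
e = c/a = 9/11.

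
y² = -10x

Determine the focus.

Vertex (0, 0); 4p = -10 so p = -5/2. Opens left.
Focus is p units from the vertex along the axis: (h + p, k).

(-5/2, 0)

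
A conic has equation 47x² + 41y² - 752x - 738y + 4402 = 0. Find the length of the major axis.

Collect terms: 47(x² - 16x) + 41(y² - 18y) = -4402
Completing the square gives 47(x - 8)² + 41(y - 9)² = -4402 + 3008 + 3321 = 1927.
Dividing both sides by 1927: (x - 8)²/41 + (y - 9)²/47 = 1
Ellipse, center (8, 9), major axis vertical; a² = 47, b² = 41.
a² = 47 so a = √47; the major axis has length 2a = 2√47.

2√47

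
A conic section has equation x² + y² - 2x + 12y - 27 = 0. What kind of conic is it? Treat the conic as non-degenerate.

circle

No xy term. Coefficients of x² and y² are A = 1, C = 1.
A = C (same sign) ⇒ circle.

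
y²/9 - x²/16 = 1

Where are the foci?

(0, -5) and (0, 5)

Center (0, 0). The positive term is the y-term, so the transverse axis is vertical; a² = 9, b² = 16.
c² = a² + b² = 9 + 16 = 25, so c = 5.
Foci lie on the vertical axis through the center: (h, k ± c).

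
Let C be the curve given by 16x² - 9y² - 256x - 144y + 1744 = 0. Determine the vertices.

(8, -20) and (8, 4)

Rearranging, 16(x² - 16x) -9(y² + 16y) = -1744.
Completing the square gives 16(x - 8)² -9(y + 8)² = -1744 + 1024 - 576 = -1296.
Divide through by -1296 to get (y + 8)²/144 - (x - 8)²/81 = 1.
Hyperbola, center (8, -8), transverse axis vertical; a² = 144, b² = 81.
a = 12. Vertices at (h, k ± a).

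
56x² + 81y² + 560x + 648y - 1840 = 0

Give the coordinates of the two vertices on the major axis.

Rearranging, 56(x² + 10x) + 81(y² + 8y) = 1840.
Complete the square in x and y: 56(x + 5)² + 81(y + 4)² = 1840 + 1400 + 1296 = 4536
Divide by 4536: (x + 5)²/81 + (y + 4)²/56 = 1
Ellipse, center (-5, -4), major axis horizontal; a² = 81, b² = 56.
a = 9. Vertices at (h ± a, k).

(-14, -4) and (4, -4)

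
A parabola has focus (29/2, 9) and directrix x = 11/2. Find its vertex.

(10, 9)

The vertex is the midpoint between the focus and the directrix along the axis of symmetry.
Axis is horizontal (directrix is vertical). Vertex x-coordinate = (29/2 + 11/2)/2 = 10; y-coordinate = 9.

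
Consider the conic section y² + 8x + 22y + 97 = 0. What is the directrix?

x = 5

Only y is squared. Complete the square in y: (y + 11)² = -8(x - 3).
Vertex (3, -11); 4p = -8 so p = -2. Opens left.
Directrix is the vertical line x = h − p = 3 − (-2) = 5.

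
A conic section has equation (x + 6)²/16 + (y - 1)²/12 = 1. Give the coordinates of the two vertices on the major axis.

(-10, 1) and (-2, 1)

Center (-6, 1). The larger denominator 16 sits under the x-term, so the major axis is horizontal; a² = 16, b² = 12.
a = 4. Vertices at (h ± a, k).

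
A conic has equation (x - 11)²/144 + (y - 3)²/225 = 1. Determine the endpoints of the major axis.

(11, -12) and (11, 18)

Center (11, 3). The larger denominator 225 sits under the y-term, so the major axis is vertical; a² = 225, b² = 144.
a = 15. Vertices at (h, k ± a).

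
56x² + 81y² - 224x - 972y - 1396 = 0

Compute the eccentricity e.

Collect terms: 56(x² - 4x) + 81(y² - 12y) = 1396
Complete the square: 56(x - 2)² + 81(y - 6)² = 1396 + 224 + 2916 = 4536
Divide through by 4536 to get (x - 2)²/81 + (y - 6)²/56 = 1.
Ellipse, center (2, 6), major axis horizontal; a² = 81, b² = 56.
c² = a² - b² = 25, so c = 5.
e = c/a = 5/9.

e = 5/9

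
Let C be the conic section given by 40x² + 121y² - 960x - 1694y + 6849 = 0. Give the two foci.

Collect terms: 40(x² - 24x) + 121(y² - 14y) = -6849
Complete the square in x and y: 40(x - 12)² + 121(y - 7)² = -6849 + 5760 + 5929 = 4840
Divide through by 4840 to get (x - 12)²/121 + (y - 7)²/40 = 1.
Ellipse, center (12, 7), major axis horizontal; a² = 121, b² = 40.
c² = a² - b² = 121 - 40 = 81, so c = 9.
Foci lie on the horizontal axis through the center: (h ± c, k).

(3, 7) and (21, 7)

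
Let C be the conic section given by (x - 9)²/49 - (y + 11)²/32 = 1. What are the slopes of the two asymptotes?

Center (9, -11). The positive term is the x-term, so the transverse axis is horizontal; a² = 49, b² = 32.
For a horizontal hyperbola the asymptotes have slope ±b/a.
Here that is ±4√2/7.

4√2/7 and -4√2/7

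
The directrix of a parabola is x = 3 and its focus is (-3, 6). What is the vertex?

(0, 6)

The vertex is the midpoint between the focus and the directrix along the axis of symmetry.
Axis is horizontal (directrix is vertical). Vertex x-coordinate = (-3 + 3)/2 = 0; y-coordinate = 6.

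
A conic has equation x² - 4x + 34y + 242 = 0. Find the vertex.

Only x is squared. Complete the square in x: (x - 2)² = -34(y + 7).
Vertex (2, -7); 4p = -34 so p = -17/2. Opens down.

(2, -7)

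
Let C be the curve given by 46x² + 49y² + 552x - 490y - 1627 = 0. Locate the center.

(-6, 5)

Group: 46(x² + 12x) + 49(y² - 10y) = 1627
Completing the square gives 46(x + 6)² + 49(y - 5)² = 1627 + 1656 + 1225 = 4508.
Dividing both sides by 4508: (x + 6)²/98 + (y - 5)²/92 = 1
Ellipse with center (-6, 5).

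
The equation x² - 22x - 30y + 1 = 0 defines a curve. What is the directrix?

y = -23/2

Only x is squared. Complete the square in x: (x - 11)² = 30(y + 4).
Vertex (11, -4); 4p = 30 so p = 15/2. Opens up.
Directrix is the horizontal line y = k − p = -4 − (15/2) = -23/2.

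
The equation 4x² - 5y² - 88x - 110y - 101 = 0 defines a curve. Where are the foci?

Collect terms: 4(x² - 22x) -5(y² + 22y) = 101
Completing the square gives 4(x - 11)² -5(y + 11)² = 101 + 484 - 605 = -20.
Dividing both sides by -20: (y + 11)²/4 - (x - 11)²/5 = 1
Hyperbola, center (11, -11), transverse axis vertical; a² = 4, b² = 5.
c² = a² + b² = 4 + 5 = 9, so c = 3.
Foci lie on the vertical axis through the center: (h, k ± c).

(11, -14) and (11, -8)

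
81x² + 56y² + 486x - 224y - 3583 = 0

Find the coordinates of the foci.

(-3, -3) and (-3, 7)

Collect terms: 81(x² + 6x) + 56(y² - 4y) = 3583
Complete the square in x and y: 81(x + 3)² + 56(y - 2)² = 3583 + 729 + 224 = 4536
Divide by 4536: (x + 3)²/56 + (y - 2)²/81 = 1
Ellipse, center (-3, 2), major axis vertical; a² = 81, b² = 56.
c² = a² - b² = 81 - 56 = 25, so c = 5.
Foci lie on the vertical axis through the center: (h, k ± c).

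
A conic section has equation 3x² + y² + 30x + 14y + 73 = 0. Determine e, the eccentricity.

Group: 3(x² + 10x) + (y² + 14y) = -73
Completing the square gives 3(x + 5)² + (y + 7)² = -73 + 75 + 49 = 51.
Dividing both sides by 51: (x + 5)²/17 + (y + 7)²/51 = 1
Ellipse, center (-5, -7), major axis vertical; a² = 51, b² = 17.
c² = a² - b² = 34, so c = √34.
e = c/a = √34/√51 = √6/3.

e = √6/3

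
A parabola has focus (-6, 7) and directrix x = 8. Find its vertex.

(1, 7)

The vertex is the midpoint between the focus and the directrix along the axis of symmetry.
Axis is horizontal (directrix is vertical). Vertex x-coordinate = (-6 + 8)/2 = 1; y-coordinate = 7.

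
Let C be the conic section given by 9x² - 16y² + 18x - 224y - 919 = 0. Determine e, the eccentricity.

e = 5/4

Rearranging, 9(x² + 2x) -16(y² + 14y) = 919.
Completing the square gives 9(x + 1)² -16(y + 7)² = 919 + 9 - 784 = 144.
Dividing both sides by 144: (x + 1)²/16 - (y + 7)²/9 = 1
Hyperbola, center (-1, -7), transverse axis horizontal; a² = 16, b² = 9.
c² = a² + b² = 25, so c = 5.
e = c/a = 5/4.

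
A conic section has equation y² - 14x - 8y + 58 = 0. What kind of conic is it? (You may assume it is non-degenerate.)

No xy term. Coefficients of x² and y² are A = 0, C = 1.
Exactly one squared variable ⇒ parabola.

parabola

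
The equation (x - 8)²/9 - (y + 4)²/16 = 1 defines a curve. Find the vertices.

Center (8, -4). The positive term is the x-term, so the transverse axis is horizontal; a² = 9, b² = 16.
a = 3. Vertices at (h ± a, k).

(5, -4) and (11, -4)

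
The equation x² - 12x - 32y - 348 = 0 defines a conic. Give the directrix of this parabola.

Only x is squared. Complete the square in x: (x - 6)² = 32(y + 12).
Vertex (6, -12); 4p = 32 so p = 8. Opens up.
Directrix is the horizontal line y = k − p = -12 − (8) = -20.

y = -20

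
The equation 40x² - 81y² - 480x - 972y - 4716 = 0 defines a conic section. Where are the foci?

Group: 40(x² - 12x) -81(y² + 12y) = 4716
Complete the square: 40(x - 6)² -81(y + 6)² = 4716 + 1440 - 2916 = 3240
Dividing both sides by 3240: (x - 6)²/81 - (y + 6)²/40 = 1
Hyperbola, center (6, -6), transverse axis horizontal; a² = 81, b² = 40.
c² = a² + b² = 81 + 40 = 121, so c = 11.
Foci lie on the horizontal axis through the center: (h ± c, k).

(-5, -6) and (17, -6)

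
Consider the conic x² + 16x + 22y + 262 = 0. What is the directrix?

y = -7/2

Only x is squared. Complete the square in x: (x + 8)² = -22(y + 9).
Vertex (-8, -9); 4p = -22 so p = -11/2. Opens down.
Directrix is the horizontal line y = k − p = -9 − (-11/2) = -7/2.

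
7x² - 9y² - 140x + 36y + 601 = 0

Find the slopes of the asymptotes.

Rearranging, 7(x² - 20x) -9(y² - 4y) = -601.
Completing the square gives 7(x - 10)² -9(y - 2)² = -601 + 700 - 36 = 63.
Divide through by 63 to get (x - 10)²/9 - (y - 2)²/7 = 1.
Hyperbola, center (10, 2), transverse axis horizontal; a² = 9, b² = 7.
For a horizontal hyperbola the asymptotes have slope ±b/a.
Here that is ±√7/3.

√7/3 and -√7/3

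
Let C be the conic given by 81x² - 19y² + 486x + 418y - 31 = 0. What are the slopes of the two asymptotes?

9√19/19 and -9√19/19

81(x² + 6x) -19(y² - 22y) = 31
Complete the square: 81(x + 3)² -19(y - 11)² = 31 + 729 - 2299 = -1539
Divide by -1539: (y - 11)²/81 - (x + 3)²/19 = 1
Hyperbola, center (-3, 11), transverse axis vertical; a² = 81, b² = 19.
For a vertical hyperbola the asymptotes have slope ±a/b.
Here that is ±9/√19 = ±9√19/19.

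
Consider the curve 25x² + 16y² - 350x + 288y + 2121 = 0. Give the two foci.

(7, -12) and (7, -6)

Collect terms: 25(x² - 14x) + 16(y² + 18y) = -2121
Completing the square gives 25(x - 7)² + 16(y + 9)² = -2121 + 1225 + 1296 = 400.
Divide by 400: (x - 7)²/16 + (y + 9)²/25 = 1
Ellipse, center (7, -9), major axis vertical; a² = 25, b² = 16.
c² = a² - b² = 25 - 16 = 9, so c = 3.
Foci lie on the vertical axis through the center: (h, k ± c).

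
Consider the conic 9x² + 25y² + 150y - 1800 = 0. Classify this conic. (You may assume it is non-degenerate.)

ellipse

No xy term. Coefficients of x² and y² are A = 9, C = 25.
A and C have the same sign but A ≠ C ⇒ ellipse.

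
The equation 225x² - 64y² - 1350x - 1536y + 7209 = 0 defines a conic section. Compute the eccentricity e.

e = 17/15

Group the x- and y-terms: 225(x² - 6x) -64(y² + 24y) = -7209
Complete the square in x and y: 225(x - 3)² -64(y + 12)² = -7209 + 2025 - 9216 = -14400
Dividing both sides by -14400: (y + 12)²/225 - (x - 3)²/64 = 1
Hyperbola, center (3, -12), transverse axis vertical; a² = 225, b² = 64.
c² = a² + b² = 289, so c = 17.
e = c/a = 17/15.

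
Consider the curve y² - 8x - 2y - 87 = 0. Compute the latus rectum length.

8

Only y is squared. Complete the square in y: (y - 1)² = 8(x + 11).
Vertex (-11, 1); 4p = 8 so p = 2. Opens right.
Latus rectum length = |4p| = 8.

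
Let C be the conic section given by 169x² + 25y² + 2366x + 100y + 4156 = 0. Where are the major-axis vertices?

Group the x- and y-terms: 169(x² + 14x) + 25(y² + 4y) = -4156
Complete the square in x and y: 169(x + 7)² + 25(y + 2)² = -4156 + 8281 + 100 = 4225
Divide by 4225: (x + 7)²/25 + (y + 2)²/169 = 1
Ellipse, center (-7, -2), major axis vertical; a² = 169, b² = 25.
a = 13. Vertices at (h, k ± a).

(-7, -15) and (-7, 11)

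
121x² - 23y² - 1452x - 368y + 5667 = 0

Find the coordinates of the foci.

(6, -20) and (6, 4)

Group the x- and y-terms: 121(x² - 12x) -23(y² + 16y) = -5667
121(x - 6)² -23(y + 8)² = -5667 + 4356 - 1472 = -2783
Divide through by -2783 to get (y + 8)²/121 - (x - 6)²/23 = 1.
Hyperbola, center (6, -8), transverse axis vertical; a² = 121, b² = 23.
c² = a² + b² = 121 + 23 = 144, so c = 12.
Foci lie on the vertical axis through the center: (h, k ± c).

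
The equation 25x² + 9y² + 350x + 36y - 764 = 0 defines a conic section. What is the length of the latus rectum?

54/5

Group: 25(x² + 14x) + 9(y² + 4y) = 764
Complete the square: 25(x + 7)² + 9(y + 2)² = 764 + 1225 + 36 = 2025
Divide through by 2025 to get (x + 7)²/81 + (y + 2)²/225 = 1.
Ellipse, center (-7, -2), major axis vertical; a² = 225, b² = 81.
Latus rectum length = 2b²/a = 2·81/15 = 54/5.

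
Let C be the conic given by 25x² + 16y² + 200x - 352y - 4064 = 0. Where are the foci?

Group the x- and y-terms: 25(x² + 8x) + 16(y² - 22y) = 4064
Complete the square in x and y: 25(x + 4)² + 16(y - 11)² = 4064 + 400 + 1936 = 6400
Divide by 6400: (x + 4)²/256 + (y - 11)²/400 = 1
Ellipse, center (-4, 11), major axis vertical; a² = 400, b² = 256.
c² = a² - b² = 400 - 256 = 144, so c = 12.
Foci lie on the vertical axis through the center: (h, k ± c).

(-4, -1) and (-4, 23)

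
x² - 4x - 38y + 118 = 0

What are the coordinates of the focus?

(2, 25/2)

Only x is squared. Complete the square in x: (x - 2)² = 38(y - 3).
Vertex (2, 3); 4p = 38 so p = 19/2. Opens up.
Focus is p units from the vertex along the axis: (h, k + p).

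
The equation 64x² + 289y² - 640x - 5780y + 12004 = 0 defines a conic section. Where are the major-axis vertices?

Rearranging, 64(x² - 10x) + 289(y² - 20y) = -12004.
64(x - 5)² + 289(y - 10)² = -12004 + 1600 + 28900 = 18496
Divide by 18496: (x - 5)²/289 + (y - 10)²/64 = 1
Ellipse, center (5, 10), major axis horizontal; a² = 289, b² = 64.
a = 17. Vertices at (h ± a, k).

(-12, 10) and (22, 10)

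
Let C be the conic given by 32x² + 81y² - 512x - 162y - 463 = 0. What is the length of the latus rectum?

64/9

32(x² - 16x) + 81(y² - 2y) = 463
Complete the square: 32(x - 8)² + 81(y - 1)² = 463 + 2048 + 81 = 2592
Divide by 2592: (x - 8)²/81 + (y - 1)²/32 = 1
Ellipse, center (8, 1), major axis horizontal; a² = 81, b² = 32.
Latus rectum length = 2b²/a = 2·32/9 = 64/9.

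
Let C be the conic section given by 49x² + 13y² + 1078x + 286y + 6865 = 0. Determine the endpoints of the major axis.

(-11, -18) and (-11, -4)

Collect terms: 49(x² + 22x) + 13(y² + 22y) = -6865
Complete the square in x and y: 49(x + 11)² + 13(y + 11)² = -6865 + 5929 + 1573 = 637
Dividing both sides by 637: (x + 11)²/13 + (y + 11)²/49 = 1
Ellipse, center (-11, -11), major axis vertical; a² = 49, b² = 13.
a = 7. Vertices at (h, k ± a).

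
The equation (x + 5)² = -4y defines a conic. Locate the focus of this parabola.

(-5, -1)

Vertex (-5, 0); 4p = -4 so p = -1. Opens down.
Focus is p units from the vertex along the axis: (h, k + p).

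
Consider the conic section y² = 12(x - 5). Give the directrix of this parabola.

Vertex (5, 0); 4p = 12 so p = 3. Opens right.
Directrix is the vertical line x = h − p = 5 − (3) = 2.

x = 2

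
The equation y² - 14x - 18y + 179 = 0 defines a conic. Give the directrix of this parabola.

Only y is squared. Complete the square in y: (y - 9)² = 14(x - 7).
Vertex (7, 9); 4p = 14 so p = 7/2. Opens right.
Directrix is the vertical line x = h − p = 7 − (7/2) = 7/2.

x = 7/2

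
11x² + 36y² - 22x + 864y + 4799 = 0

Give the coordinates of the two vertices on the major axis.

Group: 11(x² - 2x) + 36(y² + 24y) = -4799
Complete the square: 11(x - 1)² + 36(y + 12)² = -4799 + 11 + 5184 = 396
Dividing both sides by 396: (x - 1)²/36 + (y + 12)²/11 = 1
Ellipse, center (1, -12), major axis horizontal; a² = 36, b² = 11.
a = 6. Vertices at (h ± a, k).

(-5, -12) and (7, -12)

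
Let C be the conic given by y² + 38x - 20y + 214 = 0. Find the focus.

Only y is squared. Complete the square in y: (y - 10)² = -38(x + 3).
Vertex (-3, 10); 4p = -38 so p = -19/2. Opens left.
Focus is p units from the vertex along the axis: (h + p, k).

(-25/2, 10)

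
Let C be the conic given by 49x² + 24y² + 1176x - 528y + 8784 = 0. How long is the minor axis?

Collect terms: 49(x² + 24x) + 24(y² - 22y) = -8784
49(x + 12)² + 24(y - 11)² = -8784 + 7056 + 2904 = 1176
Divide by 1176: (x + 12)²/24 + (y - 11)²/49 = 1
Ellipse, center (-12, 11), major axis vertical; a² = 49, b² = 24.
b² = 24 so b = 2√6; the minor axis has length 2b = 4√6.

4√6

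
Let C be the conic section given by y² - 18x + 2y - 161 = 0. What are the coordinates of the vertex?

(-9, -1)

Only y is squared. Complete the square in y: (y + 1)² = 18(x + 9).
Vertex (-9, -1); 4p = 18 so p = 9/2. Opens right.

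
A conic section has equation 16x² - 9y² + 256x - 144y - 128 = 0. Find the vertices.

(-14, -8) and (-2, -8)

16(x² + 16x) -9(y² + 16y) = 128
Complete the square in x and y: 16(x + 8)² -9(y + 8)² = 128 + 1024 - 576 = 576
Divide by 576: (x + 8)²/36 - (y + 8)²/64 = 1
Hyperbola, center (-8, -8), transverse axis horizontal; a² = 36, b² = 64.
a = 6. Vertices at (h ± a, k).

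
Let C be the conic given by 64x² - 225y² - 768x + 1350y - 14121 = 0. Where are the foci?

Group: 64(x² - 12x) -225(y² - 6y) = 14121
Complete the square: 64(x - 6)² -225(y - 3)² = 14121 + 2304 - 2025 = 14400
Divide through by 14400 to get (x - 6)²/225 - (y - 3)²/64 = 1.
Hyperbola, center (6, 3), transverse axis horizontal; a² = 225, b² = 64.
c² = a² + b² = 225 + 64 = 289, so c = 17.
Foci lie on the horizontal axis through the center: (h ± c, k).

(-11, 3) and (23, 3)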